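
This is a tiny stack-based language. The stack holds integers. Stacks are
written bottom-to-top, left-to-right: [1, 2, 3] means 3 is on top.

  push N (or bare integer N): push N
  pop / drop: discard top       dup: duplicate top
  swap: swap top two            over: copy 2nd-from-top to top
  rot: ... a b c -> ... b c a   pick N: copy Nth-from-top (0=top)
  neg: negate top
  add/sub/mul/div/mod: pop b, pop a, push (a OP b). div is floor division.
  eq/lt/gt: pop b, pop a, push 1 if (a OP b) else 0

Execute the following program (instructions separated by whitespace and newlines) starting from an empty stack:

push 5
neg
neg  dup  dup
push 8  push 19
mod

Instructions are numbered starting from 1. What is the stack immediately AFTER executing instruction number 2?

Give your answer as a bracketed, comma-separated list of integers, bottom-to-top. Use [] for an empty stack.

Answer: [-5]

Derivation:
Step 1 ('push 5'): [5]
Step 2 ('neg'): [-5]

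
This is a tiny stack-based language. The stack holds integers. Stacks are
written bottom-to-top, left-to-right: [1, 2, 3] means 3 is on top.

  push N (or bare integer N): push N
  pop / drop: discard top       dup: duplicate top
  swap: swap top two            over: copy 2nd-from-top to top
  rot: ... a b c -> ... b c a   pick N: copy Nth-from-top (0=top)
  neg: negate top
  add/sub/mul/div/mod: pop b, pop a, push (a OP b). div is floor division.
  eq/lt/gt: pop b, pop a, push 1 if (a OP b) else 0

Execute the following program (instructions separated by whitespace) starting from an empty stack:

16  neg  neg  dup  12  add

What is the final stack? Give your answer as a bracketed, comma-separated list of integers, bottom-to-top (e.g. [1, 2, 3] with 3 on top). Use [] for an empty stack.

After 'push 16': [16]
After 'neg': [-16]
After 'neg': [16]
After 'dup': [16, 16]
After 'push 12': [16, 16, 12]
After 'add': [16, 28]

Answer: [16, 28]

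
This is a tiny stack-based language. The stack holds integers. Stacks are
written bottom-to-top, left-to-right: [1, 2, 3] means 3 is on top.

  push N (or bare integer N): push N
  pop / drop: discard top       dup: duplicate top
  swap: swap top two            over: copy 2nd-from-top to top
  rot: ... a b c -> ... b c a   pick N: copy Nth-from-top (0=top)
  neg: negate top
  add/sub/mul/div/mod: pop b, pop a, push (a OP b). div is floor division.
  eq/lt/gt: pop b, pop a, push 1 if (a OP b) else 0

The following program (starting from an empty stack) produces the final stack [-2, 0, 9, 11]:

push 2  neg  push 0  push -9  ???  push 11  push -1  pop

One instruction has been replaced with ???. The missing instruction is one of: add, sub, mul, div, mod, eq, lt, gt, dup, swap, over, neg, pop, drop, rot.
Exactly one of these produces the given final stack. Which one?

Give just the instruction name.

Answer: neg

Derivation:
Stack before ???: [-2, 0, -9]
Stack after ???:  [-2, 0, 9]
The instruction that transforms [-2, 0, -9] -> [-2, 0, 9] is: neg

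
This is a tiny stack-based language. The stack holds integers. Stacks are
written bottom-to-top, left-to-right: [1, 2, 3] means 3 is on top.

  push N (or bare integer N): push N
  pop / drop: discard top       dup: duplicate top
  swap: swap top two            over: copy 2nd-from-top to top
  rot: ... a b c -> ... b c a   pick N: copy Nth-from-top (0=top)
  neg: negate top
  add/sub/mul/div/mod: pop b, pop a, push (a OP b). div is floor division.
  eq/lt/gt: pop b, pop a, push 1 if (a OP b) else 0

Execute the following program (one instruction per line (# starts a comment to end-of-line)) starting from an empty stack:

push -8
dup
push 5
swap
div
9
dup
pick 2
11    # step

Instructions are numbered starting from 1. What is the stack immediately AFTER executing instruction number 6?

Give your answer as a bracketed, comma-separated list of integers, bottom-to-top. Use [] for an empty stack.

Answer: [-8, -1, 9]

Derivation:
Step 1 ('push -8'): [-8]
Step 2 ('dup'): [-8, -8]
Step 3 ('push 5'): [-8, -8, 5]
Step 4 ('swap'): [-8, 5, -8]
Step 5 ('div'): [-8, -1]
Step 6 ('9'): [-8, -1, 9]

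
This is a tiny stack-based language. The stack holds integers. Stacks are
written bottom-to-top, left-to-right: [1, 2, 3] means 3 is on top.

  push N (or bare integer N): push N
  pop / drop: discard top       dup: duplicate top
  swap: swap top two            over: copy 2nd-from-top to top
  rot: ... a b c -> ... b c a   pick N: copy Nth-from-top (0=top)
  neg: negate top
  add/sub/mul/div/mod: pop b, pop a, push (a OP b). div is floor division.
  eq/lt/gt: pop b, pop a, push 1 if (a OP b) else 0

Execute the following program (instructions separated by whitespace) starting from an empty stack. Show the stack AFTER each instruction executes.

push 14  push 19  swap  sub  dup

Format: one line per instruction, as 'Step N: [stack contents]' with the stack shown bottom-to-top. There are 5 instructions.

Step 1: [14]
Step 2: [14, 19]
Step 3: [19, 14]
Step 4: [5]
Step 5: [5, 5]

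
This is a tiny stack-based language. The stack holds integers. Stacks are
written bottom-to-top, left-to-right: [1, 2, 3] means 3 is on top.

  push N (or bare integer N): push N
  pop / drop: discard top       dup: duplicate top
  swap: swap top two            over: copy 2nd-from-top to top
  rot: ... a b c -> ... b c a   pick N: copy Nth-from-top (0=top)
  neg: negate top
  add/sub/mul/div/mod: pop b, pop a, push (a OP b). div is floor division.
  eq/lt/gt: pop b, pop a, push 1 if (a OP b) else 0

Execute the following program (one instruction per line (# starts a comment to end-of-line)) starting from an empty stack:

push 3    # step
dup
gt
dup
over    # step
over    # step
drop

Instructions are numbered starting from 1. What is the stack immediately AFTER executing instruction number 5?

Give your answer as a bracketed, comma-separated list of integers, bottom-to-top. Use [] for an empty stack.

Answer: [0, 0, 0]

Derivation:
Step 1 ('push 3'): [3]
Step 2 ('dup'): [3, 3]
Step 3 ('gt'): [0]
Step 4 ('dup'): [0, 0]
Step 5 ('over'): [0, 0, 0]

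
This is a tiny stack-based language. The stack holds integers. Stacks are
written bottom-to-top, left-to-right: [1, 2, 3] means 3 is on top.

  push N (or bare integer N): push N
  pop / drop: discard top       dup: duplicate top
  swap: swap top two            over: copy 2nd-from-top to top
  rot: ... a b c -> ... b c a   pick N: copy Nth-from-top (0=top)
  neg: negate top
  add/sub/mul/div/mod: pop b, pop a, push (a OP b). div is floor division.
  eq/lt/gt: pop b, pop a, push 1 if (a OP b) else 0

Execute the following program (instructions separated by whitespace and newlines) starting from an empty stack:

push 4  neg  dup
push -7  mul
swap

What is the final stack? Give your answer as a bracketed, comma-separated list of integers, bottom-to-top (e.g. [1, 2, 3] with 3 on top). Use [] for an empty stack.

Answer: [28, -4]

Derivation:
After 'push 4': [4]
After 'neg': [-4]
After 'dup': [-4, -4]
After 'push -7': [-4, -4, -7]
After 'mul': [-4, 28]
After 'swap': [28, -4]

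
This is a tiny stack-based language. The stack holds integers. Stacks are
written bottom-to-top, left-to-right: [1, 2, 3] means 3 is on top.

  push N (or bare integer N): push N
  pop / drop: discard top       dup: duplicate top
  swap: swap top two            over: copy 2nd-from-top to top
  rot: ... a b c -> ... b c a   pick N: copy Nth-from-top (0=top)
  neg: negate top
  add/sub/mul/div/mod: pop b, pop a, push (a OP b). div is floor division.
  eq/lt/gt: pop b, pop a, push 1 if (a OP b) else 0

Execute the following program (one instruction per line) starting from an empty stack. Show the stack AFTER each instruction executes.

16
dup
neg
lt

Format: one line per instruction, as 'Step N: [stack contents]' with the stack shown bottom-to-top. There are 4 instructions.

Step 1: [16]
Step 2: [16, 16]
Step 3: [16, -16]
Step 4: [0]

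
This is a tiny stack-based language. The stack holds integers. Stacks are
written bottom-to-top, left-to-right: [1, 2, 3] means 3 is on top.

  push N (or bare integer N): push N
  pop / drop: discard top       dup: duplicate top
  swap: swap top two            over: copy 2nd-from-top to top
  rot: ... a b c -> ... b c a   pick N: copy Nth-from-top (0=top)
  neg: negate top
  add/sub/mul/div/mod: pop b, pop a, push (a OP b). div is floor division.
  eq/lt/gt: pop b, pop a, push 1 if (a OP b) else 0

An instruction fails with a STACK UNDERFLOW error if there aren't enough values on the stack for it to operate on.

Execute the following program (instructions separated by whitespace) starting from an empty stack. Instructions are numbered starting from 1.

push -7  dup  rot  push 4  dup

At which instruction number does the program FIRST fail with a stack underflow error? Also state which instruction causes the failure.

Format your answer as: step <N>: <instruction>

Step 1 ('push -7'): stack = [-7], depth = 1
Step 2 ('dup'): stack = [-7, -7], depth = 2
Step 3 ('rot'): needs 3 value(s) but depth is 2 — STACK UNDERFLOW

Answer: step 3: rot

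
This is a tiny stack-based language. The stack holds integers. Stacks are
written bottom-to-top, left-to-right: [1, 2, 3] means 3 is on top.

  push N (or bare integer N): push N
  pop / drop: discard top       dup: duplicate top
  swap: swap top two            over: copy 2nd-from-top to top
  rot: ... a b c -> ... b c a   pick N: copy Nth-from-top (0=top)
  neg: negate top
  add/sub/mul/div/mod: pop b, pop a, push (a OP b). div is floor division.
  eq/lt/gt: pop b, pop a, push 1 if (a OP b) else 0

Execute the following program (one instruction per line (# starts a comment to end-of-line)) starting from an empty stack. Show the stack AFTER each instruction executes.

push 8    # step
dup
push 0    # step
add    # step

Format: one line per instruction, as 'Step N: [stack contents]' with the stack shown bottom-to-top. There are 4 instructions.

Step 1: [8]
Step 2: [8, 8]
Step 3: [8, 8, 0]
Step 4: [8, 8]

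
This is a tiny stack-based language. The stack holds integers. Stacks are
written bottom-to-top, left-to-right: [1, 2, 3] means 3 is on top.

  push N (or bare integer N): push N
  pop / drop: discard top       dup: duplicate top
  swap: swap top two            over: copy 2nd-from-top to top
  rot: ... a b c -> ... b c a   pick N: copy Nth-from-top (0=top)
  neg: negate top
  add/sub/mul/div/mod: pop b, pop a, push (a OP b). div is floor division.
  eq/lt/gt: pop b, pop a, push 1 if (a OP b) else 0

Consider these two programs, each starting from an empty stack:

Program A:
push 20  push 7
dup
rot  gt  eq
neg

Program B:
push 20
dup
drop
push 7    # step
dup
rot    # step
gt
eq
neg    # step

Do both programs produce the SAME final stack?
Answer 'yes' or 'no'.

Program A trace:
  After 'push 20': [20]
  After 'push 7': [20, 7]
  After 'dup': [20, 7, 7]
  After 'rot': [7, 7, 20]
  After 'gt': [7, 0]
  After 'eq': [0]
  After 'neg': [0]
Program A final stack: [0]

Program B trace:
  After 'push 20': [20]
  After 'dup': [20, 20]
  After 'drop': [20]
  After 'push 7': [20, 7]
  After 'dup': [20, 7, 7]
  After 'rot': [7, 7, 20]
  After 'gt': [7, 0]
  After 'eq': [0]
  After 'neg': [0]
Program B final stack: [0]
Same: yes

Answer: yes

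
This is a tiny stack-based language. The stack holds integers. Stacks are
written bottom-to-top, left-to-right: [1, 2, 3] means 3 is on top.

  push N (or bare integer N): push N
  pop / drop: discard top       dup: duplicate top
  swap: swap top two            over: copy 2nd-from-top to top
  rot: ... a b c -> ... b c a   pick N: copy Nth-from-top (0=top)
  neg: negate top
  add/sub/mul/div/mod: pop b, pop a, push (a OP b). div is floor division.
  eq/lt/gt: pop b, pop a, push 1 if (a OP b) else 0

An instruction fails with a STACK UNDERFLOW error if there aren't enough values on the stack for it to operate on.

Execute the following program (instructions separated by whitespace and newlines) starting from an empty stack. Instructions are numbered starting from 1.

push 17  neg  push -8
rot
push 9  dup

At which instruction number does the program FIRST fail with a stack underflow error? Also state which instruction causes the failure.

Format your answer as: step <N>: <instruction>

Answer: step 4: rot

Derivation:
Step 1 ('push 17'): stack = [17], depth = 1
Step 2 ('neg'): stack = [-17], depth = 1
Step 3 ('push -8'): stack = [-17, -8], depth = 2
Step 4 ('rot'): needs 3 value(s) but depth is 2 — STACK UNDERFLOW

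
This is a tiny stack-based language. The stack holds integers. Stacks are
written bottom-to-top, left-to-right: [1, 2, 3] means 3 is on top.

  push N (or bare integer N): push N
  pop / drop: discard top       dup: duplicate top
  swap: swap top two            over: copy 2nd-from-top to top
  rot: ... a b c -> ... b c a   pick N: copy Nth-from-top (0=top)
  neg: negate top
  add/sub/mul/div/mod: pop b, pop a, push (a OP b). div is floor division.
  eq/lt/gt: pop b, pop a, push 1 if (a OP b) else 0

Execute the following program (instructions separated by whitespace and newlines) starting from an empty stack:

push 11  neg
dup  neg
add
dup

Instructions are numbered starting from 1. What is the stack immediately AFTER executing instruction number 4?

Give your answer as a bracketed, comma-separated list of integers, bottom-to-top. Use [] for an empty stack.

Step 1 ('push 11'): [11]
Step 2 ('neg'): [-11]
Step 3 ('dup'): [-11, -11]
Step 4 ('neg'): [-11, 11]

Answer: [-11, 11]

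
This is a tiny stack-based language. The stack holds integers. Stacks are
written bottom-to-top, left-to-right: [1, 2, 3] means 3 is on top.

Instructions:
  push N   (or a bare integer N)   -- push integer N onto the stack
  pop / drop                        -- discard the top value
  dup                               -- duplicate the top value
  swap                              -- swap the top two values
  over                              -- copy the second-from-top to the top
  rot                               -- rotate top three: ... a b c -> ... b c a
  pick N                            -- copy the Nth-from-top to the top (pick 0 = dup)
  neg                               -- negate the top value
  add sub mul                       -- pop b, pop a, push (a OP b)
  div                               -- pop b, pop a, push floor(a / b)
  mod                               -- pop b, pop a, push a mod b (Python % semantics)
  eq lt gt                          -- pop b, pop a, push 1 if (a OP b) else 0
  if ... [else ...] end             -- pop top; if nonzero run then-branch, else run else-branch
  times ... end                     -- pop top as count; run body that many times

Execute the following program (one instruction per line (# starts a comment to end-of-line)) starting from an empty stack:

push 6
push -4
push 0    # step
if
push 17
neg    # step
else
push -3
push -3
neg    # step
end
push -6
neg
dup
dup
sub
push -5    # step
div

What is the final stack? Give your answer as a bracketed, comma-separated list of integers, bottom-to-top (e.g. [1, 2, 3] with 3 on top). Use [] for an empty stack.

Answer: [6, -4, -3, 3, 6, 0]

Derivation:
After 'push 6': [6]
After 'push -4': [6, -4]
After 'push 0': [6, -4, 0]
After 'if': [6, -4]
After 'push -3': [6, -4, -3]
After 'push -3': [6, -4, -3, -3]
After 'neg': [6, -4, -3, 3]
After 'push -6': [6, -4, -3, 3, -6]
After 'neg': [6, -4, -3, 3, 6]
After 'dup': [6, -4, -3, 3, 6, 6]
After 'dup': [6, -4, -3, 3, 6, 6, 6]
After 'sub': [6, -4, -3, 3, 6, 0]
After 'push -5': [6, -4, -3, 3, 6, 0, -5]
After 'div': [6, -4, -3, 3, 6, 0]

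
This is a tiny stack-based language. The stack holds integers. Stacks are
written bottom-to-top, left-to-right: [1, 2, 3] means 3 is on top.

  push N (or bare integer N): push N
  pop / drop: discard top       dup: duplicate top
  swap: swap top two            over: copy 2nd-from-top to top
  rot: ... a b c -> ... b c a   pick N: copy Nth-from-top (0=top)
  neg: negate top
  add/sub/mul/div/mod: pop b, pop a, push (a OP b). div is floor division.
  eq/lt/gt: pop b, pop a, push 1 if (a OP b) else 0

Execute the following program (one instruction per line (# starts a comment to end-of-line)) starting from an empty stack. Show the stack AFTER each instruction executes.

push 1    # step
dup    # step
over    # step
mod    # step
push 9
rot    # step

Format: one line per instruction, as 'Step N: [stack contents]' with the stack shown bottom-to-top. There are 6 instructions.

Step 1: [1]
Step 2: [1, 1]
Step 3: [1, 1, 1]
Step 4: [1, 0]
Step 5: [1, 0, 9]
Step 6: [0, 9, 1]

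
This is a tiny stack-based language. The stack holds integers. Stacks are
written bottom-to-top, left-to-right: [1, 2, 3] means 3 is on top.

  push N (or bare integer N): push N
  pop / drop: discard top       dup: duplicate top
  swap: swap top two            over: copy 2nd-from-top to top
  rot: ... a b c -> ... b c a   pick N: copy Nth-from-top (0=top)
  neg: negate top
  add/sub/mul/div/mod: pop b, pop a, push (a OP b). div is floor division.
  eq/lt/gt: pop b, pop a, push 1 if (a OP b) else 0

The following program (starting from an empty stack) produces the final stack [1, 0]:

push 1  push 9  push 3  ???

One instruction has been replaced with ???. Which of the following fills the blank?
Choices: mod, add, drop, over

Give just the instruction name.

Stack before ???: [1, 9, 3]
Stack after ???:  [1, 0]
Checking each choice:
  mod: MATCH
  add: produces [1, 12]
  drop: produces [1, 9]
  over: produces [1, 9, 3, 9]


Answer: mod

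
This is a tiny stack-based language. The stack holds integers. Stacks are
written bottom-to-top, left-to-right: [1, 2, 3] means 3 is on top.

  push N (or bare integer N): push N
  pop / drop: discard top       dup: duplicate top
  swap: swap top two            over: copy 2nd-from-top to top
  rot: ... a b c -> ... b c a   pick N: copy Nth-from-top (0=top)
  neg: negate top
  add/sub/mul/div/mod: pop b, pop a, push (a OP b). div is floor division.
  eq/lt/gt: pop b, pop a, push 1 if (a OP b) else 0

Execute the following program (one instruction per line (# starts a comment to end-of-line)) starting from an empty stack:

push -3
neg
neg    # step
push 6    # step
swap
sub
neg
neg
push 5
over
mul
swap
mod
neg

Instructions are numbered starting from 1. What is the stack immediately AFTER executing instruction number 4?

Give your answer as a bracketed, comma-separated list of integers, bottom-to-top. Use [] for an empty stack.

Step 1 ('push -3'): [-3]
Step 2 ('neg'): [3]
Step 3 ('neg'): [-3]
Step 4 ('push 6'): [-3, 6]

Answer: [-3, 6]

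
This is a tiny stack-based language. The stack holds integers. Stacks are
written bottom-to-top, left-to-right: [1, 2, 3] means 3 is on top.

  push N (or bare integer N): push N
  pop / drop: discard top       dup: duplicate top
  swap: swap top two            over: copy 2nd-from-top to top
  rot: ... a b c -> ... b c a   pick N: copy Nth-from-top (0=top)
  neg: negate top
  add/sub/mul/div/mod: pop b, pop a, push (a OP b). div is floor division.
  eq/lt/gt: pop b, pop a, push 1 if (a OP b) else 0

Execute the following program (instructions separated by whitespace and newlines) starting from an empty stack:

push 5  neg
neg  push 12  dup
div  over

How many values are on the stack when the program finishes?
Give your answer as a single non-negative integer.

Answer: 3

Derivation:
After 'push 5': stack = [5] (depth 1)
After 'neg': stack = [-5] (depth 1)
After 'neg': stack = [5] (depth 1)
After 'push 12': stack = [5, 12] (depth 2)
After 'dup': stack = [5, 12, 12] (depth 3)
After 'div': stack = [5, 1] (depth 2)
After 'over': stack = [5, 1, 5] (depth 3)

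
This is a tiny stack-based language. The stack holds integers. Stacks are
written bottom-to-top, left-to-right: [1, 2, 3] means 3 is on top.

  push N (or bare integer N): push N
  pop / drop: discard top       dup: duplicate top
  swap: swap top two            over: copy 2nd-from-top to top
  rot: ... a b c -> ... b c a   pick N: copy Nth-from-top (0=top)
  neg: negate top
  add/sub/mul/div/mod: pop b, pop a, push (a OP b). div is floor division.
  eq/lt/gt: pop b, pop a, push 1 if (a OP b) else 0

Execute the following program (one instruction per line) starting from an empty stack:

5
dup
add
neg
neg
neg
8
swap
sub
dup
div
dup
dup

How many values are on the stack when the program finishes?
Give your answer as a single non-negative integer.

Answer: 3

Derivation:
After 'push 5': stack = [5] (depth 1)
After 'dup': stack = [5, 5] (depth 2)
After 'add': stack = [10] (depth 1)
After 'neg': stack = [-10] (depth 1)
After 'neg': stack = [10] (depth 1)
After 'neg': stack = [-10] (depth 1)
After 'push 8': stack = [-10, 8] (depth 2)
After 'swap': stack = [8, -10] (depth 2)
After 'sub': stack = [18] (depth 1)
After 'dup': stack = [18, 18] (depth 2)
After 'div': stack = [1] (depth 1)
After 'dup': stack = [1, 1] (depth 2)
After 'dup': stack = [1, 1, 1] (depth 3)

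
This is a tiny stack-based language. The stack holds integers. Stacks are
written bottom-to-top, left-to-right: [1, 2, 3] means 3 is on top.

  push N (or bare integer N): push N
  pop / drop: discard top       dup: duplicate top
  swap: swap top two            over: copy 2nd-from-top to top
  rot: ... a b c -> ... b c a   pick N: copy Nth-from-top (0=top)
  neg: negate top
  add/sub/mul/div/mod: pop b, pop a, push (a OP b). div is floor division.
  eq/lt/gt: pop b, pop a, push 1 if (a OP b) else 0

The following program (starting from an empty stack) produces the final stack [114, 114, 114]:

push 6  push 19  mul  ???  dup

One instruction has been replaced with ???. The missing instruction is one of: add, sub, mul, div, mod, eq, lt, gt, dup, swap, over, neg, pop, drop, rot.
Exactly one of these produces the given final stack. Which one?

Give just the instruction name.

Answer: dup

Derivation:
Stack before ???: [114]
Stack after ???:  [114, 114]
The instruction that transforms [114] -> [114, 114] is: dup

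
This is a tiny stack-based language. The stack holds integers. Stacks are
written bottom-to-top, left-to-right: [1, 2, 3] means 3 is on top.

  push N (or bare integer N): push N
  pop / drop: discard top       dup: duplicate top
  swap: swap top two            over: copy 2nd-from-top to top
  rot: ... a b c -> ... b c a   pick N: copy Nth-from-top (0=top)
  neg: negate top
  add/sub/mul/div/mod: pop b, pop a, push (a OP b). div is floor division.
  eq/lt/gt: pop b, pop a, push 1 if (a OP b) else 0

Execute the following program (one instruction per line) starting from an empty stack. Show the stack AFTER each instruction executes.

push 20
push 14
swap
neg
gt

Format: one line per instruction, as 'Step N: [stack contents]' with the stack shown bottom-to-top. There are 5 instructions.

Step 1: [20]
Step 2: [20, 14]
Step 3: [14, 20]
Step 4: [14, -20]
Step 5: [1]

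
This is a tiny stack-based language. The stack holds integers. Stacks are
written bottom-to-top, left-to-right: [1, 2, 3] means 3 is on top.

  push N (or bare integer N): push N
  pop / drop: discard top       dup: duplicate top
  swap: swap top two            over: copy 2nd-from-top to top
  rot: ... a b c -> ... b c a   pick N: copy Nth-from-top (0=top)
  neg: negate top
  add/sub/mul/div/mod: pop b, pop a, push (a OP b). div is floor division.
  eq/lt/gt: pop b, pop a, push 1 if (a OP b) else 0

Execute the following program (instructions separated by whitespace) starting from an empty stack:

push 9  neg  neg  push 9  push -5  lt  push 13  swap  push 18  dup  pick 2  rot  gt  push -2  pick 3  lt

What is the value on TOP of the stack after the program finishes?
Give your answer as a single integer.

After 'push 9': [9]
After 'neg': [-9]
After 'neg': [9]
After 'push 9': [9, 9]
After 'push -5': [9, 9, -5]
After 'lt': [9, 0]
After 'push 13': [9, 0, 13]
After 'swap': [9, 13, 0]
After 'push 18': [9, 13, 0, 18]
After 'dup': [9, 13, 0, 18, 18]
After 'pick 2': [9, 13, 0, 18, 18, 0]
After 'rot': [9, 13, 0, 18, 0, 18]
After 'gt': [9, 13, 0, 18, 0]
After 'push -2': [9, 13, 0, 18, 0, -2]
After 'pick 3': [9, 13, 0, 18, 0, -2, 0]
After 'lt': [9, 13, 0, 18, 0, 1]

Answer: 1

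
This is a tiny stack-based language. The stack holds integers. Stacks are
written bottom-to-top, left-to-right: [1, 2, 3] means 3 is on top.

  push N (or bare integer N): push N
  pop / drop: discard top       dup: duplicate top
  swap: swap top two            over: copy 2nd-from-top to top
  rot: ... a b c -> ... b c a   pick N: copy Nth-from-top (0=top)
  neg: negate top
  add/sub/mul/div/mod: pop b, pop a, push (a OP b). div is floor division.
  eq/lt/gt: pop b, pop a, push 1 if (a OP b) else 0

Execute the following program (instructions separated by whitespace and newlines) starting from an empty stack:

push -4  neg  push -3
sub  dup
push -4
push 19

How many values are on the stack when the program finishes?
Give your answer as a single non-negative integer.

After 'push -4': stack = [-4] (depth 1)
After 'neg': stack = [4] (depth 1)
After 'push -3': stack = [4, -3] (depth 2)
After 'sub': stack = [7] (depth 1)
After 'dup': stack = [7, 7] (depth 2)
After 'push -4': stack = [7, 7, -4] (depth 3)
After 'push 19': stack = [7, 7, -4, 19] (depth 4)

Answer: 4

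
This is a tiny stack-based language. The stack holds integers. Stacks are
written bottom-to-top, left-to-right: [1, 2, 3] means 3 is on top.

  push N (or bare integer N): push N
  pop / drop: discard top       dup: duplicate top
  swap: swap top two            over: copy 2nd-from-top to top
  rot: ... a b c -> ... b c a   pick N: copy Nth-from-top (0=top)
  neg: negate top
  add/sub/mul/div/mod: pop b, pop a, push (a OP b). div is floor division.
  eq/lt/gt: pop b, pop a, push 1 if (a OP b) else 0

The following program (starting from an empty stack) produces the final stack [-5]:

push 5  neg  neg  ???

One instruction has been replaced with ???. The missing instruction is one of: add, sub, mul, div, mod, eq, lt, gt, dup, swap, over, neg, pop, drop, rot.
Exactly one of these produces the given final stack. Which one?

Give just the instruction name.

Stack before ???: [5]
Stack after ???:  [-5]
The instruction that transforms [5] -> [-5] is: neg

Answer: neg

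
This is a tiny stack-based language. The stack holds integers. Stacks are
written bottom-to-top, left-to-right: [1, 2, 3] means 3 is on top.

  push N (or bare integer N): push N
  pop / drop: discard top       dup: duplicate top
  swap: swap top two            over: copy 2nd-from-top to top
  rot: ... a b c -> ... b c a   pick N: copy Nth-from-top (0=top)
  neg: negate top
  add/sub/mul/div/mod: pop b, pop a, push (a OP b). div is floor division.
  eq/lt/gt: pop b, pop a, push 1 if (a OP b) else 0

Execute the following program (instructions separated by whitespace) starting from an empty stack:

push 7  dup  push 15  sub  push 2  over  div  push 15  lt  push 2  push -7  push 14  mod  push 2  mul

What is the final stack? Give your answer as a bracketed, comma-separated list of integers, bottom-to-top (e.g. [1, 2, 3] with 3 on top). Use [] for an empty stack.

After 'push 7': [7]
After 'dup': [7, 7]
After 'push 15': [7, 7, 15]
After 'sub': [7, -8]
After 'push 2': [7, -8, 2]
After 'over': [7, -8, 2, -8]
After 'div': [7, -8, -1]
After 'push 15': [7, -8, -1, 15]
After 'lt': [7, -8, 1]
After 'push 2': [7, -8, 1, 2]
After 'push -7': [7, -8, 1, 2, -7]
After 'push 14': [7, -8, 1, 2, -7, 14]
After 'mod': [7, -8, 1, 2, 7]
After 'push 2': [7, -8, 1, 2, 7, 2]
After 'mul': [7, -8, 1, 2, 14]

Answer: [7, -8, 1, 2, 14]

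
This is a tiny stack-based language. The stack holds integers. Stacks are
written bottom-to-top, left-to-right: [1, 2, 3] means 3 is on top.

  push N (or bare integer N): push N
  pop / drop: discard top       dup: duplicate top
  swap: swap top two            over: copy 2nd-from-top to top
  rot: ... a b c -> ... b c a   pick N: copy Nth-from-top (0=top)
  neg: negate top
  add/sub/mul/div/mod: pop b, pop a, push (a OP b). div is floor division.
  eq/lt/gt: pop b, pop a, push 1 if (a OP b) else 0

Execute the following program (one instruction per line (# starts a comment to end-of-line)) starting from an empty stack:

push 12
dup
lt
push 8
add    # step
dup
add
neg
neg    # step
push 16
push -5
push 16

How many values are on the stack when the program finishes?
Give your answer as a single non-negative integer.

After 'push 12': stack = [12] (depth 1)
After 'dup': stack = [12, 12] (depth 2)
After 'lt': stack = [0] (depth 1)
After 'push 8': stack = [0, 8] (depth 2)
After 'add': stack = [8] (depth 1)
After 'dup': stack = [8, 8] (depth 2)
After 'add': stack = [16] (depth 1)
After 'neg': stack = [-16] (depth 1)
After 'neg': stack = [16] (depth 1)
After 'push 16': stack = [16, 16] (depth 2)
After 'push -5': stack = [16, 16, -5] (depth 3)
After 'push 16': stack = [16, 16, -5, 16] (depth 4)

Answer: 4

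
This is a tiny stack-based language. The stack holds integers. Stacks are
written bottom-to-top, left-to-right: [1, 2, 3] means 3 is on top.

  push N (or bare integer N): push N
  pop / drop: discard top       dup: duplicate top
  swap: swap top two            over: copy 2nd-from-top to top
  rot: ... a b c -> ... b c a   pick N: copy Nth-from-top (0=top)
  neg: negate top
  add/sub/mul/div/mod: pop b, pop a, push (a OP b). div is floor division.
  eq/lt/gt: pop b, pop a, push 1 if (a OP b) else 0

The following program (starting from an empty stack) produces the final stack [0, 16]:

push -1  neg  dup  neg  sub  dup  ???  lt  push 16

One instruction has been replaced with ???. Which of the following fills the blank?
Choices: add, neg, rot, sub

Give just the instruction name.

Stack before ???: [2, 2]
Stack after ???:  [2, -2]
Checking each choice:
  add: stack underflow (need 2, have 1)
  neg: MATCH
  rot: stack underflow (need 3, have 2)
  sub: stack underflow (need 2, have 1)


Answer: neg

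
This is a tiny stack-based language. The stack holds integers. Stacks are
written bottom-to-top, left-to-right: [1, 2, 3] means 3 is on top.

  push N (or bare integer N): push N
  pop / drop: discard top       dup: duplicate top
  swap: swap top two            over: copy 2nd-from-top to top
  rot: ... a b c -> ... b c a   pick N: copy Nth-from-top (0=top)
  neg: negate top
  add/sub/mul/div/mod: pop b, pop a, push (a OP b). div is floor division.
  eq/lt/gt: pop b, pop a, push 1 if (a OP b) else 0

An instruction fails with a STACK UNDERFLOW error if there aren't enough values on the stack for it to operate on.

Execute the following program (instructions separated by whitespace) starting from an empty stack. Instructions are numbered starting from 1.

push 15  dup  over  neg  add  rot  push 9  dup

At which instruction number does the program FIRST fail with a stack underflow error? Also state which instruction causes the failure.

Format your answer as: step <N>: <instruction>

Step 1 ('push 15'): stack = [15], depth = 1
Step 2 ('dup'): stack = [15, 15], depth = 2
Step 3 ('over'): stack = [15, 15, 15], depth = 3
Step 4 ('neg'): stack = [15, 15, -15], depth = 3
Step 5 ('add'): stack = [15, 0], depth = 2
Step 6 ('rot'): needs 3 value(s) but depth is 2 — STACK UNDERFLOW

Answer: step 6: rot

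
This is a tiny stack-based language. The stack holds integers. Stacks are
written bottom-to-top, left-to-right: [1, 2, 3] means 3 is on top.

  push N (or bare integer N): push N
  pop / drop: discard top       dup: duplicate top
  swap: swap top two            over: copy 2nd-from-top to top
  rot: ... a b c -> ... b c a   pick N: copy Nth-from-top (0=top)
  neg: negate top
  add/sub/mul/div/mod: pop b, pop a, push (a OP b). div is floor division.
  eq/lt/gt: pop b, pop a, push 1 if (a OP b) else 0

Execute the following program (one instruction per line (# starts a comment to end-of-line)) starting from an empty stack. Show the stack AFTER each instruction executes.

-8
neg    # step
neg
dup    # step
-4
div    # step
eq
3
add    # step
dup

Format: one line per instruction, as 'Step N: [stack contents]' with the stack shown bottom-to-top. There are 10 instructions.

Step 1: [-8]
Step 2: [8]
Step 3: [-8]
Step 4: [-8, -8]
Step 5: [-8, -8, -4]
Step 6: [-8, 2]
Step 7: [0]
Step 8: [0, 3]
Step 9: [3]
Step 10: [3, 3]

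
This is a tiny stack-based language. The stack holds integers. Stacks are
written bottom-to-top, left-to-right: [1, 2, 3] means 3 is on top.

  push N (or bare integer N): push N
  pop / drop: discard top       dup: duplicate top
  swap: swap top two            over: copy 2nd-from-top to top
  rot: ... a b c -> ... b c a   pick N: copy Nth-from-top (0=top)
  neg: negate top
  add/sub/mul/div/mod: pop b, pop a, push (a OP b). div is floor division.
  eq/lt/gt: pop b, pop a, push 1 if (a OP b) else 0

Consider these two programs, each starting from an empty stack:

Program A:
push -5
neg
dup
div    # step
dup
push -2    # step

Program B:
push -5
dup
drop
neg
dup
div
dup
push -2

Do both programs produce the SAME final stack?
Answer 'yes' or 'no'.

Program A trace:
  After 'push -5': [-5]
  After 'neg': [5]
  After 'dup': [5, 5]
  After 'div': [1]
  After 'dup': [1, 1]
  After 'push -2': [1, 1, -2]
Program A final stack: [1, 1, -2]

Program B trace:
  After 'push -5': [-5]
  After 'dup': [-5, -5]
  After 'drop': [-5]
  After 'neg': [5]
  After 'dup': [5, 5]
  After 'div': [1]
  After 'dup': [1, 1]
  After 'push -2': [1, 1, -2]
Program B final stack: [1, 1, -2]
Same: yes

Answer: yes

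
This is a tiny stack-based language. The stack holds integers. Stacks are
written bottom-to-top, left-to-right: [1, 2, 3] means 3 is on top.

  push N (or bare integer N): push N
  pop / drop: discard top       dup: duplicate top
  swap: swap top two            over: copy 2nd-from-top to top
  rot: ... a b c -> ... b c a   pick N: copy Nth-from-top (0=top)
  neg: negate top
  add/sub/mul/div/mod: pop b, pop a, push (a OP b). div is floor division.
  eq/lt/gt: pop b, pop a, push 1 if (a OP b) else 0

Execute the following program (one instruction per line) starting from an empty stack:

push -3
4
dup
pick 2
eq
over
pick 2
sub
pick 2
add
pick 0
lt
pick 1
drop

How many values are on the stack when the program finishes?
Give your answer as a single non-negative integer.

Answer: 4

Derivation:
After 'push -3': stack = [-3] (depth 1)
After 'push 4': stack = [-3, 4] (depth 2)
After 'dup': stack = [-3, 4, 4] (depth 3)
After 'pick 2': stack = [-3, 4, 4, -3] (depth 4)
After 'eq': stack = [-3, 4, 0] (depth 3)
After 'over': stack = [-3, 4, 0, 4] (depth 4)
After 'pick 2': stack = [-3, 4, 0, 4, 4] (depth 5)
After 'sub': stack = [-3, 4, 0, 0] (depth 4)
After 'pick 2': stack = [-3, 4, 0, 0, 4] (depth 5)
After 'add': stack = [-3, 4, 0, 4] (depth 4)
After 'pick 0': stack = [-3, 4, 0, 4, 4] (depth 5)
After 'lt': stack = [-3, 4, 0, 0] (depth 4)
After 'pick 1': stack = [-3, 4, 0, 0, 0] (depth 5)
After 'drop': stack = [-3, 4, 0, 0] (depth 4)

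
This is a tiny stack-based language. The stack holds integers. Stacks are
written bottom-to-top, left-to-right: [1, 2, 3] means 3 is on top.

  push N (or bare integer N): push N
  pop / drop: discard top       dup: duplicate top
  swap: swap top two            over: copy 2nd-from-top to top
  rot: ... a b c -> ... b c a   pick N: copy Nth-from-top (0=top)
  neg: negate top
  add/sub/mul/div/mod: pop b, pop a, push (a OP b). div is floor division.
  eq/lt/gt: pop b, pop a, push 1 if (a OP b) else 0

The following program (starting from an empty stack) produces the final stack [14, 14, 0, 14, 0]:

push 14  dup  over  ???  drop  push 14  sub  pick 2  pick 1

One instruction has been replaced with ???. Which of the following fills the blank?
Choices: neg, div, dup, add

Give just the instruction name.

Answer: dup

Derivation:
Stack before ???: [14, 14, 14]
Stack after ???:  [14, 14, 14, 14]
Checking each choice:
  neg: stack underflow (need 3, have 2)
  div: stack underflow (need 3, have 1)
  dup: MATCH
  add: stack underflow (need 3, have 1)


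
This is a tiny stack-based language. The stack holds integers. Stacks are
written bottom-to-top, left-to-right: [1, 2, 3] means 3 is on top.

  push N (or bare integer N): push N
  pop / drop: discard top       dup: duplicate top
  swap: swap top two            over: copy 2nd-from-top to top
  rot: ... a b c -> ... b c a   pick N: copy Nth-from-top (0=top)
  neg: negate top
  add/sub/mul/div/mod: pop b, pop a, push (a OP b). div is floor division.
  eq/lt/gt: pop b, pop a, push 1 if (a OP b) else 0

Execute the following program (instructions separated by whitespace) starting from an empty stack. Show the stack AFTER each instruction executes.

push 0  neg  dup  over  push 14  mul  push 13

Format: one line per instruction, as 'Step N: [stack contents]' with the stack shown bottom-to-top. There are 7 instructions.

Step 1: [0]
Step 2: [0]
Step 3: [0, 0]
Step 4: [0, 0, 0]
Step 5: [0, 0, 0, 14]
Step 6: [0, 0, 0]
Step 7: [0, 0, 0, 13]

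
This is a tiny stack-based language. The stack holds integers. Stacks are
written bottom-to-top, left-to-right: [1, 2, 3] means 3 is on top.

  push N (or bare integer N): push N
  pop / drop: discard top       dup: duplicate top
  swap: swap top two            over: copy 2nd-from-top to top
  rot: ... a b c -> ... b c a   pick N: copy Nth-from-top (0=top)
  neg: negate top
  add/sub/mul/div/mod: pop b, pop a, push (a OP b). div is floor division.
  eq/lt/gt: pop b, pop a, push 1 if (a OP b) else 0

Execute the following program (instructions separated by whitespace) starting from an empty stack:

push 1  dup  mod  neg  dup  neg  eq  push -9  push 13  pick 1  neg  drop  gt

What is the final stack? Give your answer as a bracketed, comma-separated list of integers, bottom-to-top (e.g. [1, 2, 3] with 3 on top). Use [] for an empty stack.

After 'push 1': [1]
After 'dup': [1, 1]
After 'mod': [0]
After 'neg': [0]
After 'dup': [0, 0]
After 'neg': [0, 0]
After 'eq': [1]
After 'push -9': [1, -9]
After 'push 13': [1, -9, 13]
After 'pick 1': [1, -9, 13, -9]
After 'neg': [1, -9, 13, 9]
After 'drop': [1, -9, 13]
After 'gt': [1, 0]

Answer: [1, 0]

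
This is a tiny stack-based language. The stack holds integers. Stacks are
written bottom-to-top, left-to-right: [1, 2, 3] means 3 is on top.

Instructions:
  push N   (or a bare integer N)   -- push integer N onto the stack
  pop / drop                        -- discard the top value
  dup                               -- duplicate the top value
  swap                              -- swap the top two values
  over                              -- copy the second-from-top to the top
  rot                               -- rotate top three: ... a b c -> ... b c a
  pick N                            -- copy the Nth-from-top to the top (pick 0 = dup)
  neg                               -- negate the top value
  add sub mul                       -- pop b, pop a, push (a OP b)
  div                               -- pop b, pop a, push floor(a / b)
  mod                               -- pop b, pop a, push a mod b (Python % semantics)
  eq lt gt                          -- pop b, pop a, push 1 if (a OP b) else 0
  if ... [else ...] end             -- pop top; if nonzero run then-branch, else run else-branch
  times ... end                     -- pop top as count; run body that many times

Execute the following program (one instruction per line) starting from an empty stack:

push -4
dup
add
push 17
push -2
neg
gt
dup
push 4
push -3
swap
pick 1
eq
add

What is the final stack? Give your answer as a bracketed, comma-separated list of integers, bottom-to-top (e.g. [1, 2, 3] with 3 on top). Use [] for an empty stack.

After 'push -4': [-4]
After 'dup': [-4, -4]
After 'add': [-8]
After 'push 17': [-8, 17]
After 'push -2': [-8, 17, -2]
After 'neg': [-8, 17, 2]
After 'gt': [-8, 1]
After 'dup': [-8, 1, 1]
After 'push 4': [-8, 1, 1, 4]
After 'push -3': [-8, 1, 1, 4, -3]
After 'swap': [-8, 1, 1, -3, 4]
After 'pick 1': [-8, 1, 1, -3, 4, -3]
After 'eq': [-8, 1, 1, -3, 0]
After 'add': [-8, 1, 1, -3]

Answer: [-8, 1, 1, -3]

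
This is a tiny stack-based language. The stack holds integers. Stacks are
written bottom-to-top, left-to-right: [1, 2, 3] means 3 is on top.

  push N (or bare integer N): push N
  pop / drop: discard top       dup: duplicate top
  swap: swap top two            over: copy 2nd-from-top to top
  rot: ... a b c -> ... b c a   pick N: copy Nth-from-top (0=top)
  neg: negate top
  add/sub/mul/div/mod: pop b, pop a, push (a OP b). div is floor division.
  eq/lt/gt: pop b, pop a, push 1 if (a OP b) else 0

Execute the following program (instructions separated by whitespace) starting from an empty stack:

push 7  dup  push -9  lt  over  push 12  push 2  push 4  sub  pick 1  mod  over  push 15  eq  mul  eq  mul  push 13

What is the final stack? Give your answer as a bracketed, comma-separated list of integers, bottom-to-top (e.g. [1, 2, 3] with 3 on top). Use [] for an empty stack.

After 'push 7': [7]
After 'dup': [7, 7]
After 'push -9': [7, 7, -9]
After 'lt': [7, 0]
After 'over': [7, 0, 7]
After 'push 12': [7, 0, 7, 12]
After 'push 2': [7, 0, 7, 12, 2]
After 'push 4': [7, 0, 7, 12, 2, 4]
After 'sub': [7, 0, 7, 12, -2]
After 'pick 1': [7, 0, 7, 12, -2, 12]
After 'mod': [7, 0, 7, 12, 10]
After 'over': [7, 0, 7, 12, 10, 12]
After 'push 15': [7, 0, 7, 12, 10, 12, 15]
After 'eq': [7, 0, 7, 12, 10, 0]
After 'mul': [7, 0, 7, 12, 0]
After 'eq': [7, 0, 7, 0]
After 'mul': [7, 0, 0]
After 'push 13': [7, 0, 0, 13]

Answer: [7, 0, 0, 13]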